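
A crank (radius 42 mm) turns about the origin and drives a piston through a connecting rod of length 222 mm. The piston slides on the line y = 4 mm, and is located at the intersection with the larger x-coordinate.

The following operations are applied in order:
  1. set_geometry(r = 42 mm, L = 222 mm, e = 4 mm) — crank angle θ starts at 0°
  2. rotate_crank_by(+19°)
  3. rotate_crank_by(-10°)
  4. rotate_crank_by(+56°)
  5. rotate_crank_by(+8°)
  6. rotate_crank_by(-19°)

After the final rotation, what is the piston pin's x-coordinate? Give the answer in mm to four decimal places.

set_geometry: r = 42 mm, L = 222 mm, e = 4 mm; θ ← 0°
rotate_crank_by(+19°): θ ← 0° +19° = 19°
rotate_crank_by(-10°): θ ← 19° -10° = 9°
rotate_crank_by(+56°): θ ← 9° +56° = 65°
rotate_crank_by(+8°): θ ← 65° +8° = 73°
rotate_crank_by(-19°): θ ← 73° -19° = 54°
crank pin P = (r cos θ, r sin θ) = (24.686981, 33.978714)
h = r sin θ − e = 33.978714 − 4 = 29.978714
x = r cos θ + √(L² − h²) = 24.686981 + √(49284.0 − 898.7233) = 24.686981 + 219.966535 = 244.653516

244.6535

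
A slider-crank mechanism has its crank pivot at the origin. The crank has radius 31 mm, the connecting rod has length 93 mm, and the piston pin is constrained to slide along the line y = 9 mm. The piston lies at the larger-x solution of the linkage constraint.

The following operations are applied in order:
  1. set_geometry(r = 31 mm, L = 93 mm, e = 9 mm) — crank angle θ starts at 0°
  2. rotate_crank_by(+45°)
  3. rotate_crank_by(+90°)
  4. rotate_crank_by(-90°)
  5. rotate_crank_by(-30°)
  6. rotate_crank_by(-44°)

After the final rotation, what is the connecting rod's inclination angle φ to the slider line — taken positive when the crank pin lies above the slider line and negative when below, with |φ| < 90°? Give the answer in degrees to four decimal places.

-14.9738

set_geometry: r = 31 mm, L = 93 mm, e = 9 mm; θ ← 0°
rotate_crank_by(+45°): θ ← 0° +45° = 45°
rotate_crank_by(+90°): θ ← 45° +90° = 135°
rotate_crank_by(-90°): θ ← 135° -90° = 45°
rotate_crank_by(-30°): θ ← 45° -30° = 15°
rotate_crank_by(-44°): θ ← 15° -44° = -29°
crank pin P = (r cos θ, r sin θ) = (27.113211, -15.029098)
h = r sin θ − e = -15.029098 − 9 = -24.029098
sin φ = h / L = -24.029098 / 93 = -0.25837740
φ = arcsin(-0.25837740) = -14.973805°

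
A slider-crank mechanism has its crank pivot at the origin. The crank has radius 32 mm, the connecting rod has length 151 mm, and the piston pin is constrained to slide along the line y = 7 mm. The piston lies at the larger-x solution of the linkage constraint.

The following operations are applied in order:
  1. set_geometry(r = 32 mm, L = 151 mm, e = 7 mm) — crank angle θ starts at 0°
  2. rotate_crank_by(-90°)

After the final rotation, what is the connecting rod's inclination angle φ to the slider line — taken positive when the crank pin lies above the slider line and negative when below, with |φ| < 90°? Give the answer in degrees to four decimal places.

set_geometry: r = 32 mm, L = 151 mm, e = 7 mm; θ ← 0°
rotate_crank_by(-90°): θ ← 0° -90° = -90°
crank pin P = (r cos θ, r sin θ) = (0.000000, -32.000000)
h = r sin θ − e = -32.000000 − 7 = -39.000000
sin φ = h / L = -39.000000 / 151 = -0.25827815
φ = arcsin(-0.25827815) = -14.967918°

-14.9679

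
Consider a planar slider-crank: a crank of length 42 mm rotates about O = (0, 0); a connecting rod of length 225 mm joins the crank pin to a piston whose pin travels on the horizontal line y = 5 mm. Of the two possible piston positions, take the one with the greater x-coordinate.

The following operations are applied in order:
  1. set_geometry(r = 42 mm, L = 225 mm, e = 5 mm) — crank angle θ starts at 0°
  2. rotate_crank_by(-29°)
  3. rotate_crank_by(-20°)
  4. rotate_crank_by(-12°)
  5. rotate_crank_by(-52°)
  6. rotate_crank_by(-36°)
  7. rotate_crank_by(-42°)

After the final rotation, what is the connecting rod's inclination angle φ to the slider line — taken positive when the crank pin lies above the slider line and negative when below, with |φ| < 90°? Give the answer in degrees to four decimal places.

0.7675

set_geometry: r = 42 mm, L = 225 mm, e = 5 mm; θ ← 0°
rotate_crank_by(-29°): θ ← 0° -29° = -29°
rotate_crank_by(-20°): θ ← -29° -20° = -49°
rotate_crank_by(-12°): θ ← -49° -12° = -61°
rotate_crank_by(-52°): θ ← -61° -52° = -113°
rotate_crank_by(-36°): θ ← -113° -36° = -149°
rotate_crank_by(-42°): θ ← -149° -42° = -191°
crank pin P = (r cos θ, r sin θ) = (-41.228342, 8.013978)
h = r sin θ − e = 8.013978 − 5 = 3.013978
sin φ = h / L = 3.013978 / 225 = 0.01339546
φ = arcsin(0.01339546) = 0.767526°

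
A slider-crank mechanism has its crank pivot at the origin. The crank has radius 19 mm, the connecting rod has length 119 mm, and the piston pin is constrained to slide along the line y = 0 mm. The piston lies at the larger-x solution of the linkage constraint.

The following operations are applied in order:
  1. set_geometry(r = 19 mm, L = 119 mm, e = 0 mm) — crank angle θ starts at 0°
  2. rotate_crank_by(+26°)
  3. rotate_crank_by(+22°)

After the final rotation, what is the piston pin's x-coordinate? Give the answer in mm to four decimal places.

set_geometry: r = 19 mm, L = 119 mm, e = 0 mm; θ ← 0°
rotate_crank_by(+26°): θ ← 0° +26° = 26°
rotate_crank_by(+22°): θ ← 26° +22° = 48°
crank pin P = (r cos θ, r sin θ) = (12.713482, 14.119752)
h = r sin θ − e = 14.119752 − 0 = 14.119752
x = r cos θ + √(L² − h²) = 12.713482 + √(14161.0 − 199.3674) = 12.713482 + 118.159353 = 130.872834

130.8728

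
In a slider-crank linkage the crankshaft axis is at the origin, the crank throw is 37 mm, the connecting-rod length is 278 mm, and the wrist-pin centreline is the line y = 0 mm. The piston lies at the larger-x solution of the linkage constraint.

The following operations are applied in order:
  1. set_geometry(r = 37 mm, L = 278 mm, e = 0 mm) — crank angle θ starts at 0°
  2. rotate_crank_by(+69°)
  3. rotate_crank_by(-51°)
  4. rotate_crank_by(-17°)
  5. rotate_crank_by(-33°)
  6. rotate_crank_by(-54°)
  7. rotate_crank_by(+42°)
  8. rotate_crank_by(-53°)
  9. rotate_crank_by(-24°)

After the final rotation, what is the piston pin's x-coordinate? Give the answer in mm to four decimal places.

257.1286

set_geometry: r = 37 mm, L = 278 mm, e = 0 mm; θ ← 0°
rotate_crank_by(+69°): θ ← 0° +69° = 69°
rotate_crank_by(-51°): θ ← 69° -51° = 18°
rotate_crank_by(-17°): θ ← 18° -17° = 1°
rotate_crank_by(-33°): θ ← 1° -33° = -32°
rotate_crank_by(-54°): θ ← -32° -54° = -86°
rotate_crank_by(+42°): θ ← -86° +42° = -44°
rotate_crank_by(-53°): θ ← -44° -53° = -97°
rotate_crank_by(-24°): θ ← -97° -24° = -121°
crank pin P = (r cos θ, r sin θ) = (-19.056409, -31.715190)
h = r sin θ − e = -31.715190 − 0 = -31.715190
x = r cos θ + √(L² − h²) = -19.056409 + √(77284.0 − 1005.8533) = -19.056409 + 276.184986 = 257.128578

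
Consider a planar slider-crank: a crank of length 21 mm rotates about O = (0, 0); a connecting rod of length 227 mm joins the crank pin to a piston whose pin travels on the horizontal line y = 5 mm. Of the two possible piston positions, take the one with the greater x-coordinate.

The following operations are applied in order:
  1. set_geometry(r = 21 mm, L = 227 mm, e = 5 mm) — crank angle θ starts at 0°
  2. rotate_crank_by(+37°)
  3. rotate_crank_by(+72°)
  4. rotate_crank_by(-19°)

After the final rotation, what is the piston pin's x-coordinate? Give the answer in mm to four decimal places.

set_geometry: r = 21 mm, L = 227 mm, e = 5 mm; θ ← 0°
rotate_crank_by(+37°): θ ← 0° +37° = 37°
rotate_crank_by(+72°): θ ← 37° +72° = 109°
rotate_crank_by(-19°): θ ← 109° -19° = 90°
crank pin P = (r cos θ, r sin θ) = (0.000000, 21.000000)
h = r sin θ − e = 21.000000 − 5 = 16.000000
x = r cos θ + √(L² − h²) = 0.000000 + √(51529.0 − 256.0000) = 0.000000 + 226.435421 = 226.435421

226.4354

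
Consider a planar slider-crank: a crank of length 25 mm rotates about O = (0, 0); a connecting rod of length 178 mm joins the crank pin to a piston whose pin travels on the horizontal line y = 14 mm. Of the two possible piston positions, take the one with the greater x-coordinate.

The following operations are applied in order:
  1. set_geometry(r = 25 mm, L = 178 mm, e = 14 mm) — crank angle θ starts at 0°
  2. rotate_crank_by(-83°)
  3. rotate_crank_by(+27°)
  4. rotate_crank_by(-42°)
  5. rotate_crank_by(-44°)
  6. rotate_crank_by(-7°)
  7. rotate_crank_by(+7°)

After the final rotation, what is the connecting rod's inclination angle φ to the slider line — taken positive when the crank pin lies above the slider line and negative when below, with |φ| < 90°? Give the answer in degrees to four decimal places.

set_geometry: r = 25 mm, L = 178 mm, e = 14 mm; θ ← 0°
rotate_crank_by(-83°): θ ← 0° -83° = -83°
rotate_crank_by(+27°): θ ← -83° +27° = -56°
rotate_crank_by(-42°): θ ← -56° -42° = -98°
rotate_crank_by(-44°): θ ← -98° -44° = -142°
rotate_crank_by(-7°): θ ← -142° -7° = -149°
rotate_crank_by(+7°): θ ← -149° +7° = -142°
crank pin P = (r cos θ, r sin θ) = (-19.700269, -15.391537)
h = r sin θ − e = -15.391537 − 14 = -29.391537
sin φ = h / L = -29.391537 / 178 = -0.16512099
φ = arcsin(-0.16512099) = -9.504263°

-9.5043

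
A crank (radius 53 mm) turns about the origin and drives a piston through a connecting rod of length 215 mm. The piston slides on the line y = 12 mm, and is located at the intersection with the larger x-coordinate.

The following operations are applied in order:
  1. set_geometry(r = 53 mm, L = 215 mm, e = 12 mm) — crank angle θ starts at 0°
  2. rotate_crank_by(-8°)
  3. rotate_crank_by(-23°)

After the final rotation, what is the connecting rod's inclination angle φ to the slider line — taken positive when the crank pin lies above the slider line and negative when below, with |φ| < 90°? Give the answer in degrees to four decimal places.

-10.5315

set_geometry: r = 53 mm, L = 215 mm, e = 12 mm; θ ← 0°
rotate_crank_by(-8°): θ ← 0° -8° = -8°
rotate_crank_by(-23°): θ ← -8° -23° = -31°
crank pin P = (r cos θ, r sin θ) = (45.429867, -27.297018)
h = r sin θ − e = -27.297018 − 12 = -39.297018
sin φ = h / L = -39.297018 / 215 = -0.18277683
φ = arcsin(-0.18277683) = -10.531544°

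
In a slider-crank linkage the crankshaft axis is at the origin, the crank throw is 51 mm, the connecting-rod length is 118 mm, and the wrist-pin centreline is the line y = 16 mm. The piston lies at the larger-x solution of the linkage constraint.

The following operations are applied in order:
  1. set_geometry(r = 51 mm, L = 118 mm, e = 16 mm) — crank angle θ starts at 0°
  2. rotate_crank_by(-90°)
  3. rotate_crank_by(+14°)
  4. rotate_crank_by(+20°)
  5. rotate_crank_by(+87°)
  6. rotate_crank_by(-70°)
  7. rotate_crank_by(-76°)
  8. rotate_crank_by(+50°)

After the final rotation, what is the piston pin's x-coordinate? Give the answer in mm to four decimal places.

set_geometry: r = 51 mm, L = 118 mm, e = 16 mm; θ ← 0°
rotate_crank_by(-90°): θ ← 0° -90° = -90°
rotate_crank_by(+14°): θ ← -90° +14° = -76°
rotate_crank_by(+20°): θ ← -76° +20° = -56°
rotate_crank_by(+87°): θ ← -56° +87° = 31°
rotate_crank_by(-70°): θ ← 31° -70° = -39°
rotate_crank_by(-76°): θ ← -39° -76° = -115°
rotate_crank_by(+50°): θ ← -115° +50° = -65°
crank pin P = (r cos θ, r sin θ) = (21.553531, -46.221697)
h = r sin θ − e = -46.221697 − 16 = -62.221697
x = r cos θ + √(L² − h²) = 21.553531 + √(13924.0 − 3871.5396) = 21.553531 + 100.261959 = 121.815490

121.8155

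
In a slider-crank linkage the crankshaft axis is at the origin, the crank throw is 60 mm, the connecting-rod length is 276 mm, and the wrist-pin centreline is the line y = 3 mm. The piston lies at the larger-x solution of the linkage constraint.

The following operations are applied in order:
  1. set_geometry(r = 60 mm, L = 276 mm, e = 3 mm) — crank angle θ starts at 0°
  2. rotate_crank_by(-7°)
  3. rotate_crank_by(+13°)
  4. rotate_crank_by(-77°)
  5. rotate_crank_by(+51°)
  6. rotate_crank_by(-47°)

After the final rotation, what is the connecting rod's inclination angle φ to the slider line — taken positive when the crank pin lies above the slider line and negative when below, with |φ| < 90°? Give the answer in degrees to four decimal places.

set_geometry: r = 60 mm, L = 276 mm, e = 3 mm; θ ← 0°
rotate_crank_by(-7°): θ ← 0° -7° = -7°
rotate_crank_by(+13°): θ ← -7° +13° = 6°
rotate_crank_by(-77°): θ ← 6° -77° = -71°
rotate_crank_by(+51°): θ ← -71° +51° = -20°
rotate_crank_by(-47°): θ ← -20° -47° = -67°
crank pin P = (r cos θ, r sin θ) = (23.443868, -55.230291)
h = r sin θ − e = -55.230291 − 3 = -58.230291
sin φ = h / L = -58.230291 / 276 = -0.21097932
φ = arcsin(-0.21097932) = -12.179749°

-12.1797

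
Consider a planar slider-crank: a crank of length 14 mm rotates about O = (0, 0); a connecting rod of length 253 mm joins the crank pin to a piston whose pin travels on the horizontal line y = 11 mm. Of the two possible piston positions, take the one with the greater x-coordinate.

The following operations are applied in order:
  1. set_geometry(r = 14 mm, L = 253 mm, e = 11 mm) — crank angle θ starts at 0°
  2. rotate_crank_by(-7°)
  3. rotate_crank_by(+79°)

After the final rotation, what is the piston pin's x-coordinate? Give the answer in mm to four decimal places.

set_geometry: r = 14 mm, L = 253 mm, e = 11 mm; θ ← 0°
rotate_crank_by(-7°): θ ← 0° -7° = -7°
rotate_crank_by(+79°): θ ← -7° +79° = 72°
crank pin P = (r cos θ, r sin θ) = (4.326238, 13.314791)
h = r sin θ − e = 13.314791 − 11 = 2.314791
x = r cos θ + √(L² − h²) = 4.326238 + √(64009.0 − 5.3583) = 4.326238 + 252.989410 = 257.315648

257.3156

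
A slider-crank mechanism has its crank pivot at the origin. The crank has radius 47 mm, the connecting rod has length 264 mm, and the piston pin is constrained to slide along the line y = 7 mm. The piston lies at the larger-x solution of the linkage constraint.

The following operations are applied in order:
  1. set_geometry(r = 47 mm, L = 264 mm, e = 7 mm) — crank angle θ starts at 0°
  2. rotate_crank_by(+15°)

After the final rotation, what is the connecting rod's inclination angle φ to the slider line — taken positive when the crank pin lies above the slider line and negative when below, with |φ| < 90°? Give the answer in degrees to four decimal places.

set_geometry: r = 47 mm, L = 264 mm, e = 7 mm; θ ← 0°
rotate_crank_by(+15°): θ ← 0° +15° = 15°
crank pin P = (r cos θ, r sin θ) = (45.398514, 12.164495)
h = r sin θ − e = 12.164495 − 7 = 5.164495
sin φ = h / L = 5.164495 / 264 = 0.01956248
φ = arcsin(0.01956248) = 1.120919°

1.1209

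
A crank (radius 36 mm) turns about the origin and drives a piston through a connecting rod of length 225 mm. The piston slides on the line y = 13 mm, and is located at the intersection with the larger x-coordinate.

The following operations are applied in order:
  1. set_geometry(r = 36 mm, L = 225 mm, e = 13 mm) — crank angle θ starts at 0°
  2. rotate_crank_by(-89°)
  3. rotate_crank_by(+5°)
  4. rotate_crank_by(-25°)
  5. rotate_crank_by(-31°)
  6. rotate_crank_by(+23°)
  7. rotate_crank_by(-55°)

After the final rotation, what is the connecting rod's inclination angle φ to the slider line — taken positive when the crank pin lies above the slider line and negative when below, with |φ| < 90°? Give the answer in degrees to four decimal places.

set_geometry: r = 36 mm, L = 225 mm, e = 13 mm; θ ← 0°
rotate_crank_by(-89°): θ ← 0° -89° = -89°
rotate_crank_by(+5°): θ ← -89° +5° = -84°
rotate_crank_by(-25°): θ ← -84° -25° = -109°
rotate_crank_by(-31°): θ ← -109° -31° = -140°
rotate_crank_by(+23°): θ ← -140° +23° = -117°
rotate_crank_by(-55°): θ ← -117° -55° = -172°
crank pin P = (r cos θ, r sin θ) = (-35.649650, -5.010232)
h = r sin θ − e = -5.010232 − 13 = -18.010232
sin φ = h / L = -18.010232 / 225 = -0.08004547
φ = arcsin(-0.08004547) = -4.591180°

-4.5912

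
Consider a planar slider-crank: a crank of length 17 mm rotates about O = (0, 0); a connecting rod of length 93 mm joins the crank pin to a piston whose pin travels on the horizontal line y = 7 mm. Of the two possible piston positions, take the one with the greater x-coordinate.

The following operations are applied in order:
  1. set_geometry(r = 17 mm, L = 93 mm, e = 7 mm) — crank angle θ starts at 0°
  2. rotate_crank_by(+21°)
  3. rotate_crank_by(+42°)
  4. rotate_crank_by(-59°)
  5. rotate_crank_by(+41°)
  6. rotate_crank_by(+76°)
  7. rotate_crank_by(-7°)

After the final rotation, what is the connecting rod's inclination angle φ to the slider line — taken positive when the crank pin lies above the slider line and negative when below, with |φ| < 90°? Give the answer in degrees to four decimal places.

5.2628

set_geometry: r = 17 mm, L = 93 mm, e = 7 mm; θ ← 0°
rotate_crank_by(+21°): θ ← 0° +21° = 21°
rotate_crank_by(+42°): θ ← 21° +42° = 63°
rotate_crank_by(-59°): θ ← 63° -59° = 4°
rotate_crank_by(+41°): θ ← 4° +41° = 45°
rotate_crank_by(+76°): θ ← 45° +76° = 121°
rotate_crank_by(-7°): θ ← 121° -7° = 114°
crank pin P = (r cos θ, r sin θ) = (-6.914523, 15.530273)
h = r sin θ − e = 15.530273 − 7 = 8.530273
sin φ = h / L = 8.530273 / 93 = 0.09172336
φ = arcsin(0.09172336) = 5.262759°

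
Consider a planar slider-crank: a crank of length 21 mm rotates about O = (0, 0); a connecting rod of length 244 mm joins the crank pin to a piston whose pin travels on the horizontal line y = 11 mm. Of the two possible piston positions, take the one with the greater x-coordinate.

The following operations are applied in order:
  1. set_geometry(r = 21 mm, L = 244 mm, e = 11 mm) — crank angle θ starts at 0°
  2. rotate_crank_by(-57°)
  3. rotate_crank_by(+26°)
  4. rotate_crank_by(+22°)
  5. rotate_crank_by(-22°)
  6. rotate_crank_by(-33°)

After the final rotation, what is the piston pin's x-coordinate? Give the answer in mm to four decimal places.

251.3700

set_geometry: r = 21 mm, L = 244 mm, e = 11 mm; θ ← 0°
rotate_crank_by(-57°): θ ← 0° -57° = -57°
rotate_crank_by(+26°): θ ← -57° +26° = -31°
rotate_crank_by(+22°): θ ← -31° +22° = -9°
rotate_crank_by(-22°): θ ← -9° -22° = -31°
rotate_crank_by(-33°): θ ← -31° -33° = -64°
crank pin P = (r cos θ, r sin θ) = (9.205794, -18.874675)
h = r sin θ − e = -18.874675 − 11 = -29.874675
x = r cos θ + √(L² − h²) = 9.205794 + √(59536.0 − 892.4962) = 9.205794 + 242.164208 = 251.370002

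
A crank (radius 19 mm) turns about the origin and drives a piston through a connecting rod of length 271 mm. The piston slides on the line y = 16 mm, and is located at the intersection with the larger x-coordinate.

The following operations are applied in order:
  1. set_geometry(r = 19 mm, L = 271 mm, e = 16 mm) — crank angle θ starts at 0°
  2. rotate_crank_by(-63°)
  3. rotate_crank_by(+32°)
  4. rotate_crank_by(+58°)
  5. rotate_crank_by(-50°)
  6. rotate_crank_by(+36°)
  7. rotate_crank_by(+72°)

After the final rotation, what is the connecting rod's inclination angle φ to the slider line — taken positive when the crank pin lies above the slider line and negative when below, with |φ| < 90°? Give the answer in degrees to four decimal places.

set_geometry: r = 19 mm, L = 271 mm, e = 16 mm; θ ← 0°
rotate_crank_by(-63°): θ ← 0° -63° = -63°
rotate_crank_by(+32°): θ ← -63° +32° = -31°
rotate_crank_by(+58°): θ ← -31° +58° = 27°
rotate_crank_by(-50°): θ ← 27° -50° = -23°
rotate_crank_by(+36°): θ ← -23° +36° = 13°
rotate_crank_by(+72°): θ ← 13° +72° = 85°
crank pin P = (r cos θ, r sin θ) = (1.655959, 18.927699)
h = r sin θ − e = 18.927699 − 16 = 2.927699
sin φ = h / L = 2.927699 / 271 = 0.01080332
φ = arcsin(0.01080332) = 0.618997°

0.6190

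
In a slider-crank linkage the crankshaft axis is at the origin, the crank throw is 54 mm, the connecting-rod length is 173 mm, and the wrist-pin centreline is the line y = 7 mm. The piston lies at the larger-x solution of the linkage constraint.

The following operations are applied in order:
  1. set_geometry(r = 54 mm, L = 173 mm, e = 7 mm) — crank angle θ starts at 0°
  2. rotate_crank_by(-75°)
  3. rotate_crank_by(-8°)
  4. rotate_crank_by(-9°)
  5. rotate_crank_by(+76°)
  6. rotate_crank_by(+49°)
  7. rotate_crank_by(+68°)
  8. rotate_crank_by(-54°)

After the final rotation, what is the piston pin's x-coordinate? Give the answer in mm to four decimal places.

206.7491

set_geometry: r = 54 mm, L = 173 mm, e = 7 mm; θ ← 0°
rotate_crank_by(-75°): θ ← 0° -75° = -75°
rotate_crank_by(-8°): θ ← -75° -8° = -83°
rotate_crank_by(-9°): θ ← -83° -9° = -92°
rotate_crank_by(+76°): θ ← -92° +76° = -16°
rotate_crank_by(+49°): θ ← -16° +49° = 33°
rotate_crank_by(+68°): θ ← 33° +68° = 101°
rotate_crank_by(-54°): θ ← 101° -54° = 47°
crank pin P = (r cos θ, r sin θ) = (36.827911, 39.493100)
h = r sin θ − e = 39.493100 − 7 = 32.493100
x = r cos θ + √(L² − h²) = 36.827911 + √(29929.0 − 1055.8015) = 36.827911 + 169.921154 = 206.749065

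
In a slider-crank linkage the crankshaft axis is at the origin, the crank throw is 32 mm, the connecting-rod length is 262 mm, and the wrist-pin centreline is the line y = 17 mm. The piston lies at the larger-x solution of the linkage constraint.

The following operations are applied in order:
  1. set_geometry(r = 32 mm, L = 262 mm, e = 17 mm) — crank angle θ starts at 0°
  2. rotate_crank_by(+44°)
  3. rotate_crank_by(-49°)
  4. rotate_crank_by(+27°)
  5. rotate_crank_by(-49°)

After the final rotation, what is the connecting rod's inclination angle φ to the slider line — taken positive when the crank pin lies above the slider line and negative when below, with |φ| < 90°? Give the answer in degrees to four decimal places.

-6.9114

set_geometry: r = 32 mm, L = 262 mm, e = 17 mm; θ ← 0°
rotate_crank_by(+44°): θ ← 0° +44° = 44°
rotate_crank_by(-49°): θ ← 44° -49° = -5°
rotate_crank_by(+27°): θ ← -5° +27° = 22°
rotate_crank_by(-49°): θ ← 22° -49° = -27°
crank pin P = (r cos θ, r sin θ) = (28.512209, -14.527696)
h = r sin θ − e = -14.527696 − 17 = -31.527696
sin φ = h / L = -31.527696 / 262 = -0.12033472
φ = arcsin(-0.12033472) = -6.911420°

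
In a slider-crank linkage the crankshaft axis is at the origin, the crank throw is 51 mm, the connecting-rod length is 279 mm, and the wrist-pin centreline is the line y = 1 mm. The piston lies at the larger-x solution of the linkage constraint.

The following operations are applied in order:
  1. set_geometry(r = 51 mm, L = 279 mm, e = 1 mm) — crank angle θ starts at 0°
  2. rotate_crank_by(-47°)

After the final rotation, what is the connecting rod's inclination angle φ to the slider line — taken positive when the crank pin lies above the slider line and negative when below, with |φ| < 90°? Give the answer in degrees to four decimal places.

set_geometry: r = 51 mm, L = 279 mm, e = 1 mm; θ ← 0°
rotate_crank_by(-47°): θ ← 0° -47° = -47°
crank pin P = (r cos θ, r sin θ) = (34.781916, -37.299039)
h = r sin θ − e = -37.299039 − 1 = -38.299039
sin φ = h / L = -38.299039 / 279 = -0.13727254
φ = arcsin(-0.13727254) = -7.890050°

-7.8901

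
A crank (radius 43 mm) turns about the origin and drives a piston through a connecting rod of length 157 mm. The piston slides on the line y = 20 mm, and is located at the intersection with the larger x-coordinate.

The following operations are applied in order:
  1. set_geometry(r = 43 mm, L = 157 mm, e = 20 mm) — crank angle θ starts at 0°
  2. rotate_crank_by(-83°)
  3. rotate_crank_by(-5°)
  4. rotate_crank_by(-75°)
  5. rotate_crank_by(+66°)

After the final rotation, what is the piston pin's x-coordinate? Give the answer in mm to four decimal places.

138.7050

set_geometry: r = 43 mm, L = 157 mm, e = 20 mm; θ ← 0°
rotate_crank_by(-83°): θ ← 0° -83° = -83°
rotate_crank_by(-5°): θ ← -83° -5° = -88°
rotate_crank_by(-75°): θ ← -88° -75° = -163°
rotate_crank_by(+66°): θ ← -163° +66° = -97°
crank pin P = (r cos θ, r sin θ) = (-5.240382, -42.679485)
h = r sin θ − e = -42.679485 − 20 = -62.679485
x = r cos θ + √(L² − h²) = -5.240382 + √(24649.0 − 3928.7178) = -5.240382 + 143.945414 = 138.705032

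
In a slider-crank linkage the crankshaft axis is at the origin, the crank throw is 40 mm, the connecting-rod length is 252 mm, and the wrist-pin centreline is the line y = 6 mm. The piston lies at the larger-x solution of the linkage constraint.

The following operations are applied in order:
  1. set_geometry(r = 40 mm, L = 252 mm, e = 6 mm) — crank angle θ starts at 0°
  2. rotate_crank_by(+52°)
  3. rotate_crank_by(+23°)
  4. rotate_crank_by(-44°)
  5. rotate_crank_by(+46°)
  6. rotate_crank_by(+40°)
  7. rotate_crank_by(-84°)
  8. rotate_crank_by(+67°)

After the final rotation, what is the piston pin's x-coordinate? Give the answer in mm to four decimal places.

242.8319

set_geometry: r = 40 mm, L = 252 mm, e = 6 mm; θ ← 0°
rotate_crank_by(+52°): θ ← 0° +52° = 52°
rotate_crank_by(+23°): θ ← 52° +23° = 75°
rotate_crank_by(-44°): θ ← 75° -44° = 31°
rotate_crank_by(+46°): θ ← 31° +46° = 77°
rotate_crank_by(+40°): θ ← 77° +40° = 117°
rotate_crank_by(-84°): θ ← 117° -84° = 33°
rotate_crank_by(+67°): θ ← 33° +67° = 100°
crank pin P = (r cos θ, r sin θ) = (-6.945927, 39.392310)
h = r sin θ − e = 39.392310 − 6 = 33.392310
x = r cos θ + √(L² − h²) = -6.945927 + √(63504.0 − 1115.0464) = -6.945927 + 249.777809 = 242.831881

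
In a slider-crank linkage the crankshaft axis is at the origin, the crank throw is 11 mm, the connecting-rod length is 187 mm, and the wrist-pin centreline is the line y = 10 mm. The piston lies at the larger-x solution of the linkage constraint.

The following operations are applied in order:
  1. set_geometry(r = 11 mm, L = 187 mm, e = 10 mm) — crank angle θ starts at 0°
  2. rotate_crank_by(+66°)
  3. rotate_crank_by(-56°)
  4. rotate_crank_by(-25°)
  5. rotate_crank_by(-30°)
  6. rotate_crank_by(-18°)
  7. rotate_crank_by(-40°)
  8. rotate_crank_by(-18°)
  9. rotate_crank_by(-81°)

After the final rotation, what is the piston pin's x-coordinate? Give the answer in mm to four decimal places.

set_geometry: r = 11 mm, L = 187 mm, e = 10 mm; θ ← 0°
rotate_crank_by(+66°): θ ← 0° +66° = 66°
rotate_crank_by(-56°): θ ← 66° -56° = 10°
rotate_crank_by(-25°): θ ← 10° -25° = -15°
rotate_crank_by(-30°): θ ← -15° -30° = -45°
rotate_crank_by(-18°): θ ← -45° -18° = -63°
rotate_crank_by(-40°): θ ← -63° -40° = -103°
rotate_crank_by(-18°): θ ← -103° -18° = -121°
rotate_crank_by(-81°): θ ← -121° -81° = -202°
crank pin P = (r cos θ, r sin θ) = (-10.199022, 4.120673)
h = r sin θ − e = 4.120673 − 10 = -5.879327
x = r cos θ + √(L² − h²) = -10.199022 + √(34969.0 − 34.5665) = -10.199022 + 186.907553 = 176.708531

176.7085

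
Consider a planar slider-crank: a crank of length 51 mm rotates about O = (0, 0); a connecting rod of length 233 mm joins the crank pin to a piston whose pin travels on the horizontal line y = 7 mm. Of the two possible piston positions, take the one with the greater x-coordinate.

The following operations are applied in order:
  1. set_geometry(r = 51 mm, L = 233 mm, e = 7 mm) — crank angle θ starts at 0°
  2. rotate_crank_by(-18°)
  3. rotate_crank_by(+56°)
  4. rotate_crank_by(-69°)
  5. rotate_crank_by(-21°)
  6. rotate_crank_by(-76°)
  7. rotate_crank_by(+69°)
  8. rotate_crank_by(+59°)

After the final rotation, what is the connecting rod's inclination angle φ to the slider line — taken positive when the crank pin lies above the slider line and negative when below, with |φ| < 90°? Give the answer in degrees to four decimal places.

-1.7216

set_geometry: r = 51 mm, L = 233 mm, e = 7 mm; θ ← 0°
rotate_crank_by(-18°): θ ← 0° -18° = -18°
rotate_crank_by(+56°): θ ← -18° +56° = 38°
rotate_crank_by(-69°): θ ← 38° -69° = -31°
rotate_crank_by(-21°): θ ← -31° -21° = -52°
rotate_crank_by(-76°): θ ← -52° -76° = -128°
rotate_crank_by(+69°): θ ← -128° +69° = -59°
rotate_crank_by(+59°): θ ← -59° +59° = 0°
crank pin P = (r cos θ, r sin θ) = (51.000000, 0.000000)
h = r sin θ − e = 0.000000 − 7 = -7.000000
sin φ = h / L = -7.000000 / 233 = -0.03004292
φ = arcsin(-0.03004292) = -1.721591°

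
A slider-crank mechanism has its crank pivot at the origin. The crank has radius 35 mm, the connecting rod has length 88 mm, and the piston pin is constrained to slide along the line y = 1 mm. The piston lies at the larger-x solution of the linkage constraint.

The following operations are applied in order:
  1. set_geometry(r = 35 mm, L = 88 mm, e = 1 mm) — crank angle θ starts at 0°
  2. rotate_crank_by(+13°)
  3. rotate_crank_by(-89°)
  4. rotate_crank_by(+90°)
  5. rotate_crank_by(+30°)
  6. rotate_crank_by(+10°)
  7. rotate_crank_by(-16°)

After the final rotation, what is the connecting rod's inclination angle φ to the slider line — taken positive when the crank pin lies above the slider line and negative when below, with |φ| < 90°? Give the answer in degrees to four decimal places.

set_geometry: r = 35 mm, L = 88 mm, e = 1 mm; θ ← 0°
rotate_crank_by(+13°): θ ← 0° +13° = 13°
rotate_crank_by(-89°): θ ← 13° -89° = -76°
rotate_crank_by(+90°): θ ← -76° +90° = 14°
rotate_crank_by(+30°): θ ← 14° +30° = 44°
rotate_crank_by(+10°): θ ← 44° +10° = 54°
rotate_crank_by(-16°): θ ← 54° -16° = 38°
crank pin P = (r cos θ, r sin θ) = (27.580376, 21.548152)
h = r sin θ − e = 21.548152 − 1 = 20.548152
sin φ = h / L = 20.548152 / 88 = 0.23350172
φ = arcsin(0.23350172) = 13.503321°

13.5033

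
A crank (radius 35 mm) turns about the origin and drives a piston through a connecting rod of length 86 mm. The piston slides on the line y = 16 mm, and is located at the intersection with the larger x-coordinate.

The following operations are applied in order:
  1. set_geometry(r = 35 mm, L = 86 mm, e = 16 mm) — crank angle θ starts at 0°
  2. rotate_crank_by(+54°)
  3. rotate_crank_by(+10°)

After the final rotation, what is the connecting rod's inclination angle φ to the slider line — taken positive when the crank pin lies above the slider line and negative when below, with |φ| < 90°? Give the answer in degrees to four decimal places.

set_geometry: r = 35 mm, L = 86 mm, e = 16 mm; θ ← 0°
rotate_crank_by(+54°): θ ← 0° +54° = 54°
rotate_crank_by(+10°): θ ← 54° +10° = 64°
crank pin P = (r cos θ, r sin θ) = (15.342990, 31.457792)
h = r sin θ − e = 31.457792 − 16 = 15.457792
sin φ = h / L = 15.457792 / 86 = 0.17974176
φ = arcsin(0.17974176) = 10.354719°

10.3547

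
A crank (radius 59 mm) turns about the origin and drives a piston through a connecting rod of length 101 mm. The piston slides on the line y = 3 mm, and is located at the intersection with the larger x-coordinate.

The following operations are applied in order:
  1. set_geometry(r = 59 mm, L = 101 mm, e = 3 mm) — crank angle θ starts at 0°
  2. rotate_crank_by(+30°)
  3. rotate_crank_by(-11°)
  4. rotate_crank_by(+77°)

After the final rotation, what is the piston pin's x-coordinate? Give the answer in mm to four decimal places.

set_geometry: r = 59 mm, L = 101 mm, e = 3 mm; θ ← 0°
rotate_crank_by(+30°): θ ← 0° +30° = 30°
rotate_crank_by(-11°): θ ← 30° -11° = 19°
rotate_crank_by(+77°): θ ← 19° +77° = 96°
crank pin P = (r cos θ, r sin θ) = (-6.167179, 58.676792)
h = r sin θ − e = 58.676792 − 3 = 55.676792
x = r cos θ + √(L² − h²) = -6.167179 + √(10201.0 − 3099.9051) = -6.167179 + 84.267994 = 78.100815

78.1008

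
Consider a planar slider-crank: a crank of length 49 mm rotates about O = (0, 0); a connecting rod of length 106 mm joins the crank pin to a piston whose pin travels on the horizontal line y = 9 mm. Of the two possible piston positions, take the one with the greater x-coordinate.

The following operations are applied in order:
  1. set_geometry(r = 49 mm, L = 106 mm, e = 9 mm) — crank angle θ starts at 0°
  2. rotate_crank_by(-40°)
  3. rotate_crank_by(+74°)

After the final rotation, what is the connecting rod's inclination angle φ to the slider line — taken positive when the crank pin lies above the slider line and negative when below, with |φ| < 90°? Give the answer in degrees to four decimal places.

set_geometry: r = 49 mm, L = 106 mm, e = 9 mm; θ ← 0°
rotate_crank_by(-40°): θ ← 0° -40° = -40°
rotate_crank_by(+74°): θ ← -40° +74° = 34°
crank pin P = (r cos θ, r sin θ) = (40.622841, 27.400452)
h = r sin θ − e = 27.400452 − 9 = 18.400452
sin φ = h / L = 18.400452 / 106 = 0.17358917
φ = arcsin(0.17358917) = 9.996567°

9.9966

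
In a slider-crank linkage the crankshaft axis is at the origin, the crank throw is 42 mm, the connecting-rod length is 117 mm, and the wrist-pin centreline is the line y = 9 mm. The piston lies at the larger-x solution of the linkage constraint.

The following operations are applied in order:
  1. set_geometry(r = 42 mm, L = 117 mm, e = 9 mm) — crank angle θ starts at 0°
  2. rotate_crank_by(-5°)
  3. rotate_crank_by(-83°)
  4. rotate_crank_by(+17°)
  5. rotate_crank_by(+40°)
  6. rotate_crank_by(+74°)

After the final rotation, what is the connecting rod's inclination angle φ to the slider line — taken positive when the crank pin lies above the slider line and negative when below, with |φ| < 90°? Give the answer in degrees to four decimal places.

set_geometry: r = 42 mm, L = 117 mm, e = 9 mm; θ ← 0°
rotate_crank_by(-5°): θ ← 0° -5° = -5°
rotate_crank_by(-83°): θ ← -5° -83° = -88°
rotate_crank_by(+17°): θ ← -88° +17° = -71°
rotate_crank_by(+40°): θ ← -71° +40° = -31°
rotate_crank_by(+74°): θ ← -31° +74° = 43°
crank pin P = (r cos θ, r sin θ) = (30.716855, 28.643931)
h = r sin θ − e = 28.643931 − 9 = 19.643931
sin φ = h / L = 19.643931 / 117 = 0.16789685
φ = arcsin(0.16789685) = 9.665560°

9.6656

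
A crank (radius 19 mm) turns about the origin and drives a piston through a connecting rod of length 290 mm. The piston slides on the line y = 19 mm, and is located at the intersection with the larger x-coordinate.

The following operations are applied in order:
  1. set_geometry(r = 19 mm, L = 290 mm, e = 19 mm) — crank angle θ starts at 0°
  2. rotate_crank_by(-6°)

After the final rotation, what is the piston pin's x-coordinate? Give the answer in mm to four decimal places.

308.1356

set_geometry: r = 19 mm, L = 290 mm, e = 19 mm; θ ← 0°
rotate_crank_by(-6°): θ ← 0° -6° = -6°
crank pin P = (r cos θ, r sin θ) = (18.895916, -1.986041)
h = r sin θ − e = -1.986041 − 19 = -20.986041
x = r cos θ + √(L² − h²) = 18.895916 + √(84100.0 − 440.4139) = 18.895916 + 289.239669 = 308.135585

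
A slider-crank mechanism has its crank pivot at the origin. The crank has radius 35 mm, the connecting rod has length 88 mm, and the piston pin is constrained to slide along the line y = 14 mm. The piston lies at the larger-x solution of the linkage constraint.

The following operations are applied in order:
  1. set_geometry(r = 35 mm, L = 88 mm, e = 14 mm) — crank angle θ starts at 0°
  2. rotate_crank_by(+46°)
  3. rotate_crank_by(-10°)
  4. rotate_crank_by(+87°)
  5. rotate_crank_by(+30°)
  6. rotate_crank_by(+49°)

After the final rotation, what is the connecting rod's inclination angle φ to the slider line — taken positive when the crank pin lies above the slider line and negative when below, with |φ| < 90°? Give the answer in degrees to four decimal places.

set_geometry: r = 35 mm, L = 88 mm, e = 14 mm; θ ← 0°
rotate_crank_by(+46°): θ ← 0° +46° = 46°
rotate_crank_by(-10°): θ ← 46° -10° = 36°
rotate_crank_by(+87°): θ ← 36° +87° = 123°
rotate_crank_by(+30°): θ ← 123° +30° = 153°
rotate_crank_by(+49°): θ ← 153° +49° = 202°
crank pin P = (r cos θ, r sin θ) = (-32.451435, -13.111231)
h = r sin θ − e = -13.111231 − 14 = -27.111231
sin φ = h / L = -27.111231 / 88 = -0.30808217
φ = arcsin(-0.30808217) = -17.943691°

-17.9437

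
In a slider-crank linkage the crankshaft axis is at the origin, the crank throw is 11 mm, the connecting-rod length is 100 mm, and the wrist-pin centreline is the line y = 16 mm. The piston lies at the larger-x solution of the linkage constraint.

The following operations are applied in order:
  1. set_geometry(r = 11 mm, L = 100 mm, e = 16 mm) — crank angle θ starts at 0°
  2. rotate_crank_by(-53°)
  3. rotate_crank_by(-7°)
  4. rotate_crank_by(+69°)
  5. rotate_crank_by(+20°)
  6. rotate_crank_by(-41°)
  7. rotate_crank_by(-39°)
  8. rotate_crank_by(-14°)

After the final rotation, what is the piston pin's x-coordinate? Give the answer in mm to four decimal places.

101.2179

set_geometry: r = 11 mm, L = 100 mm, e = 16 mm; θ ← 0°
rotate_crank_by(-53°): θ ← 0° -53° = -53°
rotate_crank_by(-7°): θ ← -53° -7° = -60°
rotate_crank_by(+69°): θ ← -60° +69° = 9°
rotate_crank_by(+20°): θ ← 9° +20° = 29°
rotate_crank_by(-41°): θ ← 29° -41° = -12°
rotate_crank_by(-39°): θ ← -12° -39° = -51°
rotate_crank_by(-14°): θ ← -51° -14° = -65°
crank pin P = (r cos θ, r sin θ) = (4.648801, -9.969386)
h = r sin θ − e = -9.969386 − 16 = -25.969386
x = r cos θ + √(L² − h²) = 4.648801 + √(10000.0 − 674.4090) = 4.648801 + 96.569100 = 101.217901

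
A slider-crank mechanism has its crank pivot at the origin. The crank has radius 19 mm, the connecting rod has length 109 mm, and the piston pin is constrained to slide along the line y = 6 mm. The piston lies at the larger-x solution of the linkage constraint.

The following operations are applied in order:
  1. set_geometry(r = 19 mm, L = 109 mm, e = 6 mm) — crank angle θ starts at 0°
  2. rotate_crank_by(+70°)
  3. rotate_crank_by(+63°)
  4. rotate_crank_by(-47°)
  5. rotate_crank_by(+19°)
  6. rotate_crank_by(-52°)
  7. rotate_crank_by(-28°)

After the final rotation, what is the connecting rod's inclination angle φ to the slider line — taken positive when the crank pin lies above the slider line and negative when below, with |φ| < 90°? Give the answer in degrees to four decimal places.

1.0670

set_geometry: r = 19 mm, L = 109 mm, e = 6 mm; θ ← 0°
rotate_crank_by(+70°): θ ← 0° +70° = 70°
rotate_crank_by(+63°): θ ← 70° +63° = 133°
rotate_crank_by(-47°): θ ← 133° -47° = 86°
rotate_crank_by(+19°): θ ← 86° +19° = 105°
rotate_crank_by(-52°): θ ← 105° -52° = 53°
rotate_crank_by(-28°): θ ← 53° -28° = 25°
crank pin P = (r cos θ, r sin θ) = (17.219848, 8.029747)
h = r sin θ − e = 8.029747 − 6 = 2.029747
sin φ = h / L = 2.029747 / 109 = 0.01862153
φ = arcsin(0.01862153) = 1.066997°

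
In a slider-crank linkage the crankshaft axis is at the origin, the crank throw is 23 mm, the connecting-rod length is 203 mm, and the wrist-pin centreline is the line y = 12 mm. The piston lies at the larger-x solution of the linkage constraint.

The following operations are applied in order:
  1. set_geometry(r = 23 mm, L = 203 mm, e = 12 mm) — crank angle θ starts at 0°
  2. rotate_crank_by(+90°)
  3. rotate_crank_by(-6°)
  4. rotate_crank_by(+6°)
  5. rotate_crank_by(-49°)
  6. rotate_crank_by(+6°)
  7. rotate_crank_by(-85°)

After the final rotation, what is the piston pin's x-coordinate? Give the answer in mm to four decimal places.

219.4316

set_geometry: r = 23 mm, L = 203 mm, e = 12 mm; θ ← 0°
rotate_crank_by(+90°): θ ← 0° +90° = 90°
rotate_crank_by(-6°): θ ← 90° -6° = 84°
rotate_crank_by(+6°): θ ← 84° +6° = 90°
rotate_crank_by(-49°): θ ← 90° -49° = 41°
rotate_crank_by(+6°): θ ← 41° +6° = 47°
rotate_crank_by(-85°): θ ← 47° -85° = -38°
crank pin P = (r cos θ, r sin θ) = (18.124247, -14.160214)
h = r sin θ − e = -14.160214 − 12 = -26.160214
x = r cos θ + √(L² − h²) = 18.124247 + √(41209.0 − 684.3568) = 18.124247 + 201.307335 = 219.431583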